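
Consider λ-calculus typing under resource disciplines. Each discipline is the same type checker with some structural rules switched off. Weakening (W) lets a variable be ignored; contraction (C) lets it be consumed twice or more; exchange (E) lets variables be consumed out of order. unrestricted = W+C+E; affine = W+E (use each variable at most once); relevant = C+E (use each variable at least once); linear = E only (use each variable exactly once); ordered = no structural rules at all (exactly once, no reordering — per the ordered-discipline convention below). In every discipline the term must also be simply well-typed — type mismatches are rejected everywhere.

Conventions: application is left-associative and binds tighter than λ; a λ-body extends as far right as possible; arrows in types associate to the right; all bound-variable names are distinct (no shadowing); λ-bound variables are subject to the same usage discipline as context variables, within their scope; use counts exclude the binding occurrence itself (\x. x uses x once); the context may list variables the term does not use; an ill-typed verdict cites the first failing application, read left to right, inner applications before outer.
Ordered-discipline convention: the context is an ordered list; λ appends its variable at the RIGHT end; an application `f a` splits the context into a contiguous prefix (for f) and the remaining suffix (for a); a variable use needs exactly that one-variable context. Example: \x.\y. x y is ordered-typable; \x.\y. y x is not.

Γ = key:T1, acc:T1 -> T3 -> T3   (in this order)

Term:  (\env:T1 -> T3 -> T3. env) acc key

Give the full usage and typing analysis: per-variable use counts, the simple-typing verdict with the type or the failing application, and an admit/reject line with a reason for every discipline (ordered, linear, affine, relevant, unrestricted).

variable uses: key: 1×; acc: 1×; env (bound): 1×
left-to-right use order: env, acc, key
typing: ✓ — T3 -> T3
ordered ✗ (needs exchange: uses follow env, acc, key)
linear ✓ (each of key, acc, env used exactly once)
affine ✓ (none of key, acc, env used more than once)
relevant ✓ (at least one use each (key, acc, env))
unrestricted ✓ (type-checks (T3 -> T3) and nothing is barred)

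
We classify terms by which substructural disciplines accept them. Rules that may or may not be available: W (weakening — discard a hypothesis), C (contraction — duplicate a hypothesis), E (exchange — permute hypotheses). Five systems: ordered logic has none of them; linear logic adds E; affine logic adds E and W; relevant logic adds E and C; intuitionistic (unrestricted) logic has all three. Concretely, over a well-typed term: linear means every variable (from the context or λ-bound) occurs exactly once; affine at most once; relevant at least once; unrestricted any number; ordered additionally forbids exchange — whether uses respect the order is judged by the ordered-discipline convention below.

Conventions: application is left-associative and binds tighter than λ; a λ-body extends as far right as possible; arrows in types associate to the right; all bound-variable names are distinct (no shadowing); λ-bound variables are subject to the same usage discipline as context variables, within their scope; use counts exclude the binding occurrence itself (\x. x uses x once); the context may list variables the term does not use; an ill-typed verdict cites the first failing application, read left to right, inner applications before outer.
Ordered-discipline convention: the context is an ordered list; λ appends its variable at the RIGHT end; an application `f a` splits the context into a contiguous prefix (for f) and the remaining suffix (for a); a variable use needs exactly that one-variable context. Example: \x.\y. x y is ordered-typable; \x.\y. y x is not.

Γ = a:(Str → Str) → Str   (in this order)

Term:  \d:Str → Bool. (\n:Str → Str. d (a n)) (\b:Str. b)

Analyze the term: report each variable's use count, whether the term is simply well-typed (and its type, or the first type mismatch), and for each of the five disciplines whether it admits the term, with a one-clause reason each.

usage: a: 1×; d (bound): 1×; n (bound): 1×; b (bound): 1×
left-to-right use order: d, a, n, b
typing: well-typed — term : (Str → Bool) → Bool
ordered ✗ (use order d, a, n, b needs exchange)
linear ✓ (single use per variable (a, d, n, b))
affine ✓ (no duplicate uses among a, d, n, b)
relevant ✓ (every one of a, d, n, b appears)
unrestricted ✓ (typability at (Str → Bool) → Bool is all that's needed)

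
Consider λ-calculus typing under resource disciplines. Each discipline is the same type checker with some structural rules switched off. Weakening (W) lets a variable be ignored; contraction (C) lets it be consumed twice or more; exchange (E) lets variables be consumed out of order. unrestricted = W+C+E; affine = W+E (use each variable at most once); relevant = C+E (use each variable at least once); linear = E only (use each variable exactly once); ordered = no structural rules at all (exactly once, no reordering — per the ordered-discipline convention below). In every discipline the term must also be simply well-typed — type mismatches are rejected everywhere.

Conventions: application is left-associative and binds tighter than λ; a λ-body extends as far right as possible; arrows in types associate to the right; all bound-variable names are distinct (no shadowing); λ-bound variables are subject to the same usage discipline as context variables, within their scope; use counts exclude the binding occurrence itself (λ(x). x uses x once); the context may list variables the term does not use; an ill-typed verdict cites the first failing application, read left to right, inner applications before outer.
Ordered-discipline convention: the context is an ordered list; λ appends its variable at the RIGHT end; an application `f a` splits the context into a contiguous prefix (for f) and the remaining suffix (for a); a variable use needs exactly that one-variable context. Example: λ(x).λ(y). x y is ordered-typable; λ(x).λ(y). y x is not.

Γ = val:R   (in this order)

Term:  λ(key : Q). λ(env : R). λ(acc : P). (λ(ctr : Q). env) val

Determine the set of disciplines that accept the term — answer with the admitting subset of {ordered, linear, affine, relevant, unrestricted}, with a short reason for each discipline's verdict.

accepted by: none
use counts: val: 1; key [bound]: 0; env [bound]: 1; acc [bound]: 0; ctr [bound]: 0
order of uses: env, val
typing: ill-typed: argument of type R where Q is required
ordered: ✗ — not simply typable
linear: ✗ — fails simple typing
affine: ✗ — a type mismatch blocks all five
relevant: ✗ — the type mismatch rejects it
unrestricted: ✗ — not simply typable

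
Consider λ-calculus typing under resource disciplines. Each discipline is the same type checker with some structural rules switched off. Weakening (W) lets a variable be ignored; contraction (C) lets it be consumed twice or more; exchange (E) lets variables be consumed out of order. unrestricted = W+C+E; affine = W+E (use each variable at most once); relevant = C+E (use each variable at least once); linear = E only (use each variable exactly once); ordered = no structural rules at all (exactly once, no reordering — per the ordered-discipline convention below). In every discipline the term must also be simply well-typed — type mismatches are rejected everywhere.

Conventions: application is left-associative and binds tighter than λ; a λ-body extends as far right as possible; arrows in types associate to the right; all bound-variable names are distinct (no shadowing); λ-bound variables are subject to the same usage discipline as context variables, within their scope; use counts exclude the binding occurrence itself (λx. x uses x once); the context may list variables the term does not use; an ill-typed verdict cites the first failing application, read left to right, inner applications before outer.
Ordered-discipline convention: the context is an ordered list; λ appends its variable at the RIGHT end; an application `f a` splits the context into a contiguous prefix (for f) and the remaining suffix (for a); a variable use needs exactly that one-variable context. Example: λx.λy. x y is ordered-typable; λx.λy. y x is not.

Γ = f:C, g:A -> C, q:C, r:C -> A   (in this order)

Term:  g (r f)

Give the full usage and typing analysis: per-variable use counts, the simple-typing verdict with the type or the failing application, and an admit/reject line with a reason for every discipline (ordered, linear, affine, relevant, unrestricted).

use counts: f: 1, g: 1, q: 0, r: 1
uses in reading order: g, r, f
typing: the term checks, with type C
ordered: ✗, q left unused
linear: ✗, q left unused
affine: ✓, f, g, q, r: no repeats, contraction unneeded
relevant: ✗, q left unused
unrestricted: ✓, typability at C is all that's needed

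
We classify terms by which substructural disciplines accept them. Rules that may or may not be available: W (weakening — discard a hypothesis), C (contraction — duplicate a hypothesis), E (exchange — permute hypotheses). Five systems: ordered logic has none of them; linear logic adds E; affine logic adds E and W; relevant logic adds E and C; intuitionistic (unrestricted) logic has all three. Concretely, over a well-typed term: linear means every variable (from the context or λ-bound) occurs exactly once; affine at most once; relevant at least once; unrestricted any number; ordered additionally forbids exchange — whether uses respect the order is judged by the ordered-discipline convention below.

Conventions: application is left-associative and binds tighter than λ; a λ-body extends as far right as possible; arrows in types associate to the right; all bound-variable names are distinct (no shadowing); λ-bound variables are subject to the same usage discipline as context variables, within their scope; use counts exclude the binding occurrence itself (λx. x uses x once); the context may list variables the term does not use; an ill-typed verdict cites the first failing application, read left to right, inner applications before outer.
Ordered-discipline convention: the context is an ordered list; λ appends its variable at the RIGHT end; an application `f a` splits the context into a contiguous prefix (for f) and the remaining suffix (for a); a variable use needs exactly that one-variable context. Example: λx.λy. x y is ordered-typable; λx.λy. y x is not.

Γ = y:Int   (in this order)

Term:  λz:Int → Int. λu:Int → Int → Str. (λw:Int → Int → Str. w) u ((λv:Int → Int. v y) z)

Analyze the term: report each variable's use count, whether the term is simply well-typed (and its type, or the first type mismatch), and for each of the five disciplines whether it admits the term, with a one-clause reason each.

variable uses: y=1; z (bound)=1; u (bound)=1; w (bound)=1; v (bound)=1
order of uses: w, u, v, y, z
typing: the term checks, with type (Int → Int) → (Int → Int → Str) → Int → Str
ordered: ✗ — needs exchange: uses follow w, u, v, y, z
linear: ✓ — exactly-once usage across y, z, u, w, v
affine: ✓ — at most one use each (y, z, u, w, v)
relevant: ✓ — at least one use each (y, z, u, w, v)
unrestricted: ✓ — type-checks ((Int → Int) → (Int → Int → Str) → Int → Str) and nothing is barred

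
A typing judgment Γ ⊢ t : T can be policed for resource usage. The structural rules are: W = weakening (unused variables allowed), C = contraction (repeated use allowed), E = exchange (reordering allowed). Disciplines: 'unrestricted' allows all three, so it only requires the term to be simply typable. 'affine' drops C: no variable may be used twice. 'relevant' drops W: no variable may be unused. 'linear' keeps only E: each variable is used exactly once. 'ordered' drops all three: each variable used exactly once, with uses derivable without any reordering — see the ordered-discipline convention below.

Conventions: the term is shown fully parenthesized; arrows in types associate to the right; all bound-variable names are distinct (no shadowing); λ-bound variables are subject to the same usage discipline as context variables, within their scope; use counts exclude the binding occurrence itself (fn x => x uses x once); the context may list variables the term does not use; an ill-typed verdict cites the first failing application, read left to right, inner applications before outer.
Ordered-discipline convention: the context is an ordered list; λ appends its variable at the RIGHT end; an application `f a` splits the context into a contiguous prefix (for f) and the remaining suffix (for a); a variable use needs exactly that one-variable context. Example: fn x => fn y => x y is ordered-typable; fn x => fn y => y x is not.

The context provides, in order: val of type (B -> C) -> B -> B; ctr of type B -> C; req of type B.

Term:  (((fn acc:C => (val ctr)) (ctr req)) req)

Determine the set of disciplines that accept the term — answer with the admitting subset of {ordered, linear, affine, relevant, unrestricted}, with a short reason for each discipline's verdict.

admitted by: unrestricted
variable uses: val ×1, ctr ×2, req ×2, acc (bound) ×0
uses in reading order: val, ctr, ctr, req, req
typing: ✓ — B
ordered: ✗ — ctr ×2, req ×2 used more than once (contraction); unused: acc — weakening required
linear: ✗ — ctr ×2, req ×2 used more than once (contraction); unused: acc — weakening required
affine: ✗ — ctr ×2, req ×2 used more than once (contraction)
relevant: ✗ — unused: acc — weakening required
unrestricted: ✓ — simply typable at B; W, C, E all held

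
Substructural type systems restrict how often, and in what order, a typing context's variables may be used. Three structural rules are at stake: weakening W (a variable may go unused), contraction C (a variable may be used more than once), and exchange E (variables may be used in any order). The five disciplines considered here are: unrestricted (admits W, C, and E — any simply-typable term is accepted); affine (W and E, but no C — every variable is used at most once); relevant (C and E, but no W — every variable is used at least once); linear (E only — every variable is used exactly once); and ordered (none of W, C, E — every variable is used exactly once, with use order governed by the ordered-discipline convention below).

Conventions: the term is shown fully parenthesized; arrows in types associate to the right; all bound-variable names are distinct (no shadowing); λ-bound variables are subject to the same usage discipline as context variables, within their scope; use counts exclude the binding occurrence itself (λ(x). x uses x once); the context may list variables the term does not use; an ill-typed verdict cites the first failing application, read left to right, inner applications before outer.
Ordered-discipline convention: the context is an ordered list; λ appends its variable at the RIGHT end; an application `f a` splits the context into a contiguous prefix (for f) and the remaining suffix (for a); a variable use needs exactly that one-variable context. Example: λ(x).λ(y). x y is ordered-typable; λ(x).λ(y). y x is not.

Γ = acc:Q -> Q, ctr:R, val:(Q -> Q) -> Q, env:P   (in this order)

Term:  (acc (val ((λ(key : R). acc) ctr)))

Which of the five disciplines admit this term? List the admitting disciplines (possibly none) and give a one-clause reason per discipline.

accepted by: unrestricted
usage: acc ×2, ctr ×1, val ×1, env ×0, key (λ-bound) ×0
order of uses: acc, val, acc, ctr
typing: well-typed at Q
ordered ✗ (uses contraction: acc ×2; env, key never used (weakening))
linear ✗ (uses contraction: acc ×2; env, key never used (weakening))
affine ✗ (uses contraction: acc ×2)
relevant ✗ (env, key never used (weakening))
unrestricted ✓ (simply typable at Q; W, C, E all held)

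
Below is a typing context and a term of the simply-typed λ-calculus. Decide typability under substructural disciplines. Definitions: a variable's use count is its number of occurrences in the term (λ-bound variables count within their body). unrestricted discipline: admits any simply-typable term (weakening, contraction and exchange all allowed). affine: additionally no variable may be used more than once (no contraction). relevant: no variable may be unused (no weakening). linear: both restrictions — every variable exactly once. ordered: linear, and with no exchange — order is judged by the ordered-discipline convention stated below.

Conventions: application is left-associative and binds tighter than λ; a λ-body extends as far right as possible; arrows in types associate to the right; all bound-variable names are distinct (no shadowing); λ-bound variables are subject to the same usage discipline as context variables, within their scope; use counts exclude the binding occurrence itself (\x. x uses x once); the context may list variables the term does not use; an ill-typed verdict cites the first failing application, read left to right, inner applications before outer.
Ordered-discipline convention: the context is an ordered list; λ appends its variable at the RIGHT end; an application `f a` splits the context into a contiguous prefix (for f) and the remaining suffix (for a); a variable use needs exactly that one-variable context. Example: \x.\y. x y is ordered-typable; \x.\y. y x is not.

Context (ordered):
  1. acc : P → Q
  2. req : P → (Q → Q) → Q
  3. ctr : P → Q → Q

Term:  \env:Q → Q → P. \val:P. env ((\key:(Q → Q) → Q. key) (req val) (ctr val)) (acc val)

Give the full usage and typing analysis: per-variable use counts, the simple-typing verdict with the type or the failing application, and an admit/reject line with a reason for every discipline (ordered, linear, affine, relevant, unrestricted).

use counts: acc=1, req=1, ctr=1, env [bound]=1, val [bound]=3, key [bound]=1
use order (left to right): env, key, req, val, ctr, val, acc, val
typing: ✓ — (Q → Q → P) → P → P
ordered: ✗ — uses contraction: val ×3
linear: ✗ — uses contraction: val ×3
affine: ✗ — uses contraction: val ×3
relevant: ✓ — at least one use each (acc, req, ctr, env, val, key)
unrestricted: ✓ — type-checks ((Q → Q → P) → P → P) and nothing is barred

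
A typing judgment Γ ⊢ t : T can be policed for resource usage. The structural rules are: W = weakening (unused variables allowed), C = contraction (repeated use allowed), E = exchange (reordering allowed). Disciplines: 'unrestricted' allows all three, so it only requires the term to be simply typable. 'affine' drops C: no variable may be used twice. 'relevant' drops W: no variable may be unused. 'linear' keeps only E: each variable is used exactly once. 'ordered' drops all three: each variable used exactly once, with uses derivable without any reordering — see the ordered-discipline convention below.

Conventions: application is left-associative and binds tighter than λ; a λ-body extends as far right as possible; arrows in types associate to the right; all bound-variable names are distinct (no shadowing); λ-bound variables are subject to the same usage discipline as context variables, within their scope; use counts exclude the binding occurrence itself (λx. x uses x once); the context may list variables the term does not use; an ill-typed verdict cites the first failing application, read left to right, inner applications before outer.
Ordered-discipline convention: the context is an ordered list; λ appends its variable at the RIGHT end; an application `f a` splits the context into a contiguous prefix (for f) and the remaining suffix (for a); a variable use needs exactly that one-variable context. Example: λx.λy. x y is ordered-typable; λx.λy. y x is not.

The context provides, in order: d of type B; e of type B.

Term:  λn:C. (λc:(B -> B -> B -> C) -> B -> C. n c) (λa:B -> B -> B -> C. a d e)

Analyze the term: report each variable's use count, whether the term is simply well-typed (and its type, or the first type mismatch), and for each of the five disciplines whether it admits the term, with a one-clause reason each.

variable uses: d: 1, e: 1, n (λ-bound): 1, c (λ-bound): 1, a (λ-bound): 1
use order (left to right): n, c, a, d, e
typing: ill-typed: non-function type C applied to an argument
ordered: ✗, the type mismatch rejects it
linear: ✗, not simply typable
affine: ✗, fails simple typing
relevant: ✗, a type mismatch blocks all five
unrestricted: ✗, the type mismatch rejects it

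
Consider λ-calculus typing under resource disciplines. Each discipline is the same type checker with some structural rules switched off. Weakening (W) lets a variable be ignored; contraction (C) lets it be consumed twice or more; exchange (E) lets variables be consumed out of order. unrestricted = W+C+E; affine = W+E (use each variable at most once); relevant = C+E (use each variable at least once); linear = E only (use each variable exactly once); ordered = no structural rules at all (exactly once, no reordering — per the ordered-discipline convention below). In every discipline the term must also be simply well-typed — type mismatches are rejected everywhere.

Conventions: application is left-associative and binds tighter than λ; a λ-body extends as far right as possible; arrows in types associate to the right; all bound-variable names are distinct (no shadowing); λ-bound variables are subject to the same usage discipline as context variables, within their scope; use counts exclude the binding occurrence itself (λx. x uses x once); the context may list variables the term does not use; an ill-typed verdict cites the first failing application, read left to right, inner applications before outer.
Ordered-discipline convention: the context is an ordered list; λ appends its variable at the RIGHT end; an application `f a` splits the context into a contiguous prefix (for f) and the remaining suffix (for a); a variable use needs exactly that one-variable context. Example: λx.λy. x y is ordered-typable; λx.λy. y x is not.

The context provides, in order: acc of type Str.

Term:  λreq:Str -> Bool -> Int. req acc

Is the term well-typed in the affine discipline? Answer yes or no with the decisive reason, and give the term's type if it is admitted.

yes — no duplicate uses among acc, req; term : (Str -> Bool -> Int) -> Bool -> Int
variable uses: acc=1, req (λ-bound)=1
left-to-right use order: req, acc
typing: well-typed at (Str -> Bool -> Int) -> Bool -> Int
per-discipline verdicts: ordered ✗, linear ✓, affine ✓, relevant ✓, unrestricted ✓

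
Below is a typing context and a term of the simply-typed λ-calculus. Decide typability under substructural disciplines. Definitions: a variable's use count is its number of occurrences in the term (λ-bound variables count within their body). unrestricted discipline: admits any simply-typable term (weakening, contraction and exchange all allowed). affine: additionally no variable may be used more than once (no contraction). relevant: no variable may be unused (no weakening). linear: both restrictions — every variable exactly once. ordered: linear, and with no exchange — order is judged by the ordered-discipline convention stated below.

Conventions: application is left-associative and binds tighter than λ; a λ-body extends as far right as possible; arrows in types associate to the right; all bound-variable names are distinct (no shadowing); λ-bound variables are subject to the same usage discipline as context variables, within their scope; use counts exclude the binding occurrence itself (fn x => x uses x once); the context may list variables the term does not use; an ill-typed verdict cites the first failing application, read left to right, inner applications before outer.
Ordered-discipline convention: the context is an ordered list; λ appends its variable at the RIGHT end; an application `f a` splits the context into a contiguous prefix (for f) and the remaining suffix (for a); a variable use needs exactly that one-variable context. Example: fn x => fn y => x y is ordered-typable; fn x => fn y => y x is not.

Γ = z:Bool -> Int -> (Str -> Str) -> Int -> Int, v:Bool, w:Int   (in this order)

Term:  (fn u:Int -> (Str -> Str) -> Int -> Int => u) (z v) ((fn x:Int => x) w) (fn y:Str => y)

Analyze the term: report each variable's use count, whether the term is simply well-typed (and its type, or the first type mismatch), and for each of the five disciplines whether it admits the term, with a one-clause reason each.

variable uses: z: 1×, v: 1×, w: 1×, u (λ-bound): 1×, x (λ-bound): 1×, y (λ-bound): 1×
order of uses: u, z, v, x, w, y
typing: the term checks, with type Int -> Int
ordered ✓ (z, v, w, u, x, y once each; derivable with no W/C/E)
linear ✓ (z, v, w, u, x, y: one use apiece)
affine ✓ (at most one use each (z, v, w, u, x, y))
relevant ✓ (at least one use each (z, v, w, u, x, y))
unrestricted ✓ (type-checks (Int -> Int) and nothing is barred)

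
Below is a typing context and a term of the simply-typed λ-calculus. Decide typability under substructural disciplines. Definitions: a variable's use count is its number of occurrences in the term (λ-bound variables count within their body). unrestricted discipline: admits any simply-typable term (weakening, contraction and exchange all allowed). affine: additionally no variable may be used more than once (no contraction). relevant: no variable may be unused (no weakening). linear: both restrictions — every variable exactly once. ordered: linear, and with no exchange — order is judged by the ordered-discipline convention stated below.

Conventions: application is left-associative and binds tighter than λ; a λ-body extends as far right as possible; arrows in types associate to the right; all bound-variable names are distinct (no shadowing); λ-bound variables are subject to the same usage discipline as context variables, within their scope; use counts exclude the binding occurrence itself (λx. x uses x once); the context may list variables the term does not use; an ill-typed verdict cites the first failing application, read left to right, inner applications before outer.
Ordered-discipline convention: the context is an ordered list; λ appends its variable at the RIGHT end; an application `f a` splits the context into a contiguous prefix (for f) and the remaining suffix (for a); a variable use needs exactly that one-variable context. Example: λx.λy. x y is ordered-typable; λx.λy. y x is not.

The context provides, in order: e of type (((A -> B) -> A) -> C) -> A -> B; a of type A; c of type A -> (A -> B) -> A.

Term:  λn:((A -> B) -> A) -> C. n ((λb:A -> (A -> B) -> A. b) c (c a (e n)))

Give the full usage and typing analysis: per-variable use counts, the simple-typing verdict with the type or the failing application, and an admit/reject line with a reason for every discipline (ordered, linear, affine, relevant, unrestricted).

use counts: e: 1; a: 1; c: 2; n (bound): 2; b (bound): 1
uses in reading order: n, b, c, c, a, e, n
typing: well-typed at (((A -> B) -> A) -> C) -> C
ordered: ✗, uses contraction: c ×2, n ×2
linear: ✗, uses contraction: c ×2, n ×2
affine: ✗, uses contraction: c ×2, n ×2
relevant: ✓, at least one use each (e, a, c, n, b)
unrestricted: ✓, well-typed at (((A -> B) -> A) -> C) -> C; no restrictions here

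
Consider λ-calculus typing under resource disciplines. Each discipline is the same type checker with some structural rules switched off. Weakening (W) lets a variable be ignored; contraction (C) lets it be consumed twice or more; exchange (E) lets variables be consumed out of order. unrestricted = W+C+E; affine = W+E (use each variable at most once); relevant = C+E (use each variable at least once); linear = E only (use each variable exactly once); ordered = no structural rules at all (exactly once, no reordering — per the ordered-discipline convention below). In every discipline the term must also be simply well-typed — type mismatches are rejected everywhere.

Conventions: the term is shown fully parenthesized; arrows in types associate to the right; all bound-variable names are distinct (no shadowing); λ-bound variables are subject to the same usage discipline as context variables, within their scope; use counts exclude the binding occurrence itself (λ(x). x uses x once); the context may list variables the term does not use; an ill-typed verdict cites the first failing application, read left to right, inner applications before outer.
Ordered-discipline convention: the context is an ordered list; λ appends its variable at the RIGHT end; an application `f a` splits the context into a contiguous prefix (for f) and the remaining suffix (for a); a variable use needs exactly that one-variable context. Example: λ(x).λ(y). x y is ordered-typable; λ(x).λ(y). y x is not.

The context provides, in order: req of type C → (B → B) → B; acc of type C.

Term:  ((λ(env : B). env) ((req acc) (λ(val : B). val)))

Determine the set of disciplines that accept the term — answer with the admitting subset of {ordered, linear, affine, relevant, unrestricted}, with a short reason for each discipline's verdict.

admitting disciplines: ordered, linear, affine, relevant, unrestricted
use counts: req ×1; acc ×1; env (bound) ×1; val (bound) ×1
order of uses: env, req, acc, val
typing: well-typed — term : B
ordered ✓ (single-use (req, acc, env, val), ordered derivation ok)
linear ✓ (exactly-once usage across req, acc, env, val)
affine ✓ (no duplicate uses among req, acc, env, val)
relevant ✓ (none of req, acc, env, val goes unused)
unrestricted ✓ (type-checks (B) and nothing is barred)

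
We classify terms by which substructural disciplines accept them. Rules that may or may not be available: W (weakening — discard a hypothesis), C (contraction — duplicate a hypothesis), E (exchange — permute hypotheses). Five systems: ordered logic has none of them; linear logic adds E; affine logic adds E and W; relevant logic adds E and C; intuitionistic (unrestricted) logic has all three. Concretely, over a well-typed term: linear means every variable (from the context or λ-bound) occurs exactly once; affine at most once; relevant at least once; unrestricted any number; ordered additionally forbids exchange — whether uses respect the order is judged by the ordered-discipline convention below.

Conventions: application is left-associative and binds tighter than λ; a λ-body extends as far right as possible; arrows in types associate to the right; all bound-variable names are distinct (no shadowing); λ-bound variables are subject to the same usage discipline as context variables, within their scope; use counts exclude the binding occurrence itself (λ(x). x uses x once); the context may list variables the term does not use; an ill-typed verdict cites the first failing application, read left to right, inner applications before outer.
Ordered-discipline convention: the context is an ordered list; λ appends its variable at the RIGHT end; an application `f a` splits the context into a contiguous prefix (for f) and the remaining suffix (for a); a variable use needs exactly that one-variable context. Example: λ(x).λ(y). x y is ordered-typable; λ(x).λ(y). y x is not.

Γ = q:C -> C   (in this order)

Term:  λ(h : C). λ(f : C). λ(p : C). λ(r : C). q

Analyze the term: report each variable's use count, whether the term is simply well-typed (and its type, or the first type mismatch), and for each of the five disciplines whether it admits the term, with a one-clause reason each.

counts: q=1; h [bound]=0; f [bound]=0; p [bound]=0; r [bound]=0
uses in reading order: q
typing: ✓ — C -> C -> C -> C -> C -> C
ordered: ✗ — h, f, p, r left unused
linear: ✗ — h, f, p, r left unused
affine: ✓ — at most one use each (q, h, f, p, r)
relevant: ✗ — h, f, p, r left unused
unrestricted: ✓ — well-typed at C -> C -> C -> C -> C -> C; no restrictions here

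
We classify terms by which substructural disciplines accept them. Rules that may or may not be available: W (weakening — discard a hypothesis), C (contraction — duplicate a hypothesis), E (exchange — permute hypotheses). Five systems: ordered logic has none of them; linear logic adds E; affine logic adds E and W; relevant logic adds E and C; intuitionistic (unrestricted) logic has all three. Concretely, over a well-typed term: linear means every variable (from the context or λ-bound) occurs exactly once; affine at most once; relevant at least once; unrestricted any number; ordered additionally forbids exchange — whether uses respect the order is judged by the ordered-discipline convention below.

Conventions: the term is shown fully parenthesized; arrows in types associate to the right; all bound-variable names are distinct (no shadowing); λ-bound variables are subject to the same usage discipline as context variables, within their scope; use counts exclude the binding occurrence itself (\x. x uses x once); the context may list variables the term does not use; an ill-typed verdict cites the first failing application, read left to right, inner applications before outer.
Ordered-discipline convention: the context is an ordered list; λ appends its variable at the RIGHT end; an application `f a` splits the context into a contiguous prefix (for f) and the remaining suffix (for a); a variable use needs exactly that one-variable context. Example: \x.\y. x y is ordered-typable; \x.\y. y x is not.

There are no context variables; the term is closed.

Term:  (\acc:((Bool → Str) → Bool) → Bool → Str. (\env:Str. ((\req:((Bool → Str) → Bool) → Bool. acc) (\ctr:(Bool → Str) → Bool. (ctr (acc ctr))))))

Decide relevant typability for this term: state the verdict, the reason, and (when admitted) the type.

no — needs weakening: env, req unused
variable uses: acc [bound]: 2; env [bound]: 0; req [bound]: 0; ctr [bound]: 2
use order (left to right): acc, ctr, acc, ctr
typing: well-typed at (((Bool → Str) → Bool) → Bool → Str) → Str → ((Bool → Str) → Bool) → Bool → Str
summary: ordered ✗, linear ✗, affine ✗, relevant ✗, unrestricted ✓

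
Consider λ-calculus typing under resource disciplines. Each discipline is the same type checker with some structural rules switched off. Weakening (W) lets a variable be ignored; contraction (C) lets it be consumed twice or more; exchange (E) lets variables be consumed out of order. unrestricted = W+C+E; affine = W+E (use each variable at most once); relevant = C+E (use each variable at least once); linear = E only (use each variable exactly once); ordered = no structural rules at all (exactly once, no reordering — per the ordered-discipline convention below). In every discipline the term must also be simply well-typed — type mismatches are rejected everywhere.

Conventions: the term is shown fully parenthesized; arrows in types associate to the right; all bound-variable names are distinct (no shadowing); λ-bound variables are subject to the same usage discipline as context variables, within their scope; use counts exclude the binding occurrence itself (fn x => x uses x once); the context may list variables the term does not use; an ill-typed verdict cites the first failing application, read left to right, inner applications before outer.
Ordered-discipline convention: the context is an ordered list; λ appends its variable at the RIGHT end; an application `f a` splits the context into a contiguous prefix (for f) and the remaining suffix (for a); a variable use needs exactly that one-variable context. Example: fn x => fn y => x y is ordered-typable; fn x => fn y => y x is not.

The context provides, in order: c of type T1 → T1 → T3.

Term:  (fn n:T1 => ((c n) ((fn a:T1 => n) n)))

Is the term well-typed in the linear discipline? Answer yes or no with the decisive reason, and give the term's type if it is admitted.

no — uses contraction: n ×3; a never used (weakening)
usage: c: 1; n [bound]: 3; a [bound]: 0
uses in reading order: c, n, n, n
typing: the term checks, with type T1 → T3
all disciplines: ordered ✗ · linear ✗ · affine ✗ · relevant ✗ · unrestricted ✓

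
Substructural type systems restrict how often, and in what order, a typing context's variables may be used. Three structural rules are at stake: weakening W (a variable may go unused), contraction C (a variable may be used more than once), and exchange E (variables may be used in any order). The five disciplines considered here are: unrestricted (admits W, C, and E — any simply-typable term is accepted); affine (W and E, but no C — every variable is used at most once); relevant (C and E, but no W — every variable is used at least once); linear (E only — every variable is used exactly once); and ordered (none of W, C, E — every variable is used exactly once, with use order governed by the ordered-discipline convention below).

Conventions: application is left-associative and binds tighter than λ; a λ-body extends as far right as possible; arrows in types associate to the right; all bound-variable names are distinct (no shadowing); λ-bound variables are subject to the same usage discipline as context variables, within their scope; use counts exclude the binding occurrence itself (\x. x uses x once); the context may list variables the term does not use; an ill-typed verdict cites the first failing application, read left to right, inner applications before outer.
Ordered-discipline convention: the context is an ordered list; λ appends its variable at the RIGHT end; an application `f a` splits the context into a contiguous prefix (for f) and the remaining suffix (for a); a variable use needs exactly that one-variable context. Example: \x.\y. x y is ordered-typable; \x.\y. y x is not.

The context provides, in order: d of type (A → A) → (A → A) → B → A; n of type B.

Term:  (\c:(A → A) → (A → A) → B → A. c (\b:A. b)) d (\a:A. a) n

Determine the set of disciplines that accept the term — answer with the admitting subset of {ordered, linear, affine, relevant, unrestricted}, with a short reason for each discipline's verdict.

admitted by: ordered, linear, affine, relevant, unrestricted
usage: d: 1, n: 1, c [bound]: 1, b [bound]: 1, a [bound]: 1
use order (left to right): c, b, d, a, n
typing: well-typed at A
ordered: ✓, d, n, c, b, a once each; derivable with no W/C/E
linear: ✓, exactly-once usage across d, n, c, b, a
affine: ✓, d, n, c, b, a: no repeats, contraction unneeded
relevant: ✓, at least one use each (d, n, c, b, a)
unrestricted: ✓, typability at A is all that's needed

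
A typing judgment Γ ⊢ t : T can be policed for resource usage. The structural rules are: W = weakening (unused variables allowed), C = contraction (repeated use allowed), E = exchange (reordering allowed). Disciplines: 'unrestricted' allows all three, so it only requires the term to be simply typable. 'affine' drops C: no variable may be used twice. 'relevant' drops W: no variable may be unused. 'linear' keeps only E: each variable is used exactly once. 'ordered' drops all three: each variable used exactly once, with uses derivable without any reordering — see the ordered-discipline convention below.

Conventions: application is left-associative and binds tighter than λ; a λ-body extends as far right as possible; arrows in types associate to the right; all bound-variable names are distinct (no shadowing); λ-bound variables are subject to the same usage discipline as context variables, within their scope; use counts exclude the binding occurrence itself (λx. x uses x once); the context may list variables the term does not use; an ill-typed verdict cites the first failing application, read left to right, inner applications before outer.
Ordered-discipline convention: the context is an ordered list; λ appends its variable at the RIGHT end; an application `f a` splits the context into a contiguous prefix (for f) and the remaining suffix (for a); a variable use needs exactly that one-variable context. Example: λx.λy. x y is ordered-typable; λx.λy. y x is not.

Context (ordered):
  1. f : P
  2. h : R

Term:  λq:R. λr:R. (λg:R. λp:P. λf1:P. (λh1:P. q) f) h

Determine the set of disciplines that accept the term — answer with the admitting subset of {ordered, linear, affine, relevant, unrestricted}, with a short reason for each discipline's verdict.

admitting disciplines: affine, unrestricted
counts: f: 1×; h: 1×; q (λ-bound): 1×; r (λ-bound): 0×; g (λ-bound): 0×; p (λ-bound): 0×; f1 (λ-bound): 0×; h1 (λ-bound): 0×
order of uses: q, f, h
typing: the term checks, with type R → R → P → P → R
ordered: ✗ — r, g, p, f1, h1 left unused
linear: ✗ — r, g, p, f1, h1 left unused
affine: ✓ — f, h, q, r, g, p, f1, h1: no repeats, contraction unneeded
relevant: ✗ — r, g, p, f1, h1 left unused
unrestricted: ✓ — type-checks (R → R → P → P → R) and nothing is barred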